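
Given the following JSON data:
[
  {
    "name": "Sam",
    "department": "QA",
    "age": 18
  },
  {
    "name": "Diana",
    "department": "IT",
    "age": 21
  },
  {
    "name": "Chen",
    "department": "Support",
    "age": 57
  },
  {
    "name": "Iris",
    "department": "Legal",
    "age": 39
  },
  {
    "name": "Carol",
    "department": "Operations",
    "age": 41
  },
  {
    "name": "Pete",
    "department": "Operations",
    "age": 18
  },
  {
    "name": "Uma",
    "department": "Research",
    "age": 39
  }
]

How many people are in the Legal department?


Scanning records for department = Legal
  Record 3: Iris
Count: 1

ANSWER: 1


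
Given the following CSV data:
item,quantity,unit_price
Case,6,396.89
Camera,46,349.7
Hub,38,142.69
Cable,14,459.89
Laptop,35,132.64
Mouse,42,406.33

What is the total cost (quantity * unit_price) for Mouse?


Row: Mouse
quantity = 42
unit_price = 406.33
total = 42 * 406.33 = 17065.86

ANSWER: 17065.86


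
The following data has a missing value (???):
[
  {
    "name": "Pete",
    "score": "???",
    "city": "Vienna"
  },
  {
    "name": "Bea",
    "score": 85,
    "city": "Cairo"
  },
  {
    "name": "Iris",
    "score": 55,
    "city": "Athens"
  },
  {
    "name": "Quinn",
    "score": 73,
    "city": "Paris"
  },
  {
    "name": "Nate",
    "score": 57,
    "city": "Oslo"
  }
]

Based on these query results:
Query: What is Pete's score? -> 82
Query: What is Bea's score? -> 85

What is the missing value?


The missing value is Pete's score
From query: Pete's score = 82

ANSWER: 82


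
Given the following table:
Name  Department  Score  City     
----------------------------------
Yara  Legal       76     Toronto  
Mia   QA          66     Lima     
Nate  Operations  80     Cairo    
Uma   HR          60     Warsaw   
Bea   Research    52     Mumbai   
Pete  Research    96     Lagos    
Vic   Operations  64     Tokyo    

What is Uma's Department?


Row 4: Uma
Department = HR

ANSWER: HR


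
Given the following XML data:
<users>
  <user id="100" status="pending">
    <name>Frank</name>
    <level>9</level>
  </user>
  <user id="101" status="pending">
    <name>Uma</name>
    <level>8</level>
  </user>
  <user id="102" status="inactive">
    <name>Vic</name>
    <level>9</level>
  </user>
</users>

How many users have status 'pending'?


Counting users with status='pending':
  Frank (id=100) -> MATCH
  Uma (id=101) -> MATCH
Count: 2

ANSWER: 2


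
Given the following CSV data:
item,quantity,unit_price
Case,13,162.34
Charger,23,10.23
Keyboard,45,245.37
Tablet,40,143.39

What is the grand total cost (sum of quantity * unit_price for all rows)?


Computing row totals:
  Case: 13 * 162.34 = 2110.42
  Charger: 23 * 10.23 = 235.29
  Keyboard: 45 * 245.37 = 11041.65
  Tablet: 40 * 143.39 = 5735.6
Grand total = 2110.42 + 235.29 + 11041.65 + 5735.6 = 19122.96

ANSWER: 19122.96


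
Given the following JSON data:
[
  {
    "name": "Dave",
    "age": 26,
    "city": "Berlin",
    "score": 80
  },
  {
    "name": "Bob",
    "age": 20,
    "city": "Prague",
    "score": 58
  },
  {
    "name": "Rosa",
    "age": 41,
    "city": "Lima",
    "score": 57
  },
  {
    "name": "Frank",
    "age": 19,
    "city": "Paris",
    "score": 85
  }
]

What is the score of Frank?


Looking up record where name = Frank
Record index: 3
Field 'score' = 85

ANSWER: 85


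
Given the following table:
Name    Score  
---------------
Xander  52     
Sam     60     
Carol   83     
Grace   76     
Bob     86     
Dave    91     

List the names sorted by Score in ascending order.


Sorting by Score (ascending):
  Xander: 52
  Sam: 60
  Grace: 76
  Carol: 83
  Bob: 86
  Dave: 91


ANSWER: Xander, Sam, Grace, Carol, Bob, Dave


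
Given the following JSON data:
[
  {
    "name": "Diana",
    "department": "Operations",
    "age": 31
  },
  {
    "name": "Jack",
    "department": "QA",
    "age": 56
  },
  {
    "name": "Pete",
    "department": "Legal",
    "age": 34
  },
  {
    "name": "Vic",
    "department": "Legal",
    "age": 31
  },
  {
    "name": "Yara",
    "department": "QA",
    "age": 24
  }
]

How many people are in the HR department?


Scanning records for department = HR
  No matches found
Count: 0

ANSWER: 0


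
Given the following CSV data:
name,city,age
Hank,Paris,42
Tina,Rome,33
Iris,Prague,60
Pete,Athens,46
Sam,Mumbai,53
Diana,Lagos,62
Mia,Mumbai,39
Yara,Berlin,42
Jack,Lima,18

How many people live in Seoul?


Scanning city column for 'Seoul':
Total matches: 0

ANSWER: 0


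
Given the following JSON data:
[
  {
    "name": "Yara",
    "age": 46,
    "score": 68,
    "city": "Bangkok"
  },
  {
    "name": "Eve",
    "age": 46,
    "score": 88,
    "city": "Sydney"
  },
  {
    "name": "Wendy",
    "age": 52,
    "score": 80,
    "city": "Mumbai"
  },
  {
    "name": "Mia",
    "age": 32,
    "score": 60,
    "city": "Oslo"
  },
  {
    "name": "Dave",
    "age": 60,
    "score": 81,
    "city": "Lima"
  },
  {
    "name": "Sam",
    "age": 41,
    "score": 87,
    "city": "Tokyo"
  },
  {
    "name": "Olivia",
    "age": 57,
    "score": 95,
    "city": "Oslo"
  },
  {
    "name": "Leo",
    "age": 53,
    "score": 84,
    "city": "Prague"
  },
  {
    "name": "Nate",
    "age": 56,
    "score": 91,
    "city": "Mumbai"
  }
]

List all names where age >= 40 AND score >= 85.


Checking both conditions:
  Yara (age=46, score=68) -> no
  Eve (age=46, score=88) -> YES
  Wendy (age=52, score=80) -> no
  Mia (age=32, score=60) -> no
  Dave (age=60, score=81) -> no
  Sam (age=41, score=87) -> YES
  Olivia (age=57, score=95) -> YES
  Leo (age=53, score=84) -> no
  Nate (age=56, score=91) -> YES


ANSWER: Eve, Sam, Olivia, Nate


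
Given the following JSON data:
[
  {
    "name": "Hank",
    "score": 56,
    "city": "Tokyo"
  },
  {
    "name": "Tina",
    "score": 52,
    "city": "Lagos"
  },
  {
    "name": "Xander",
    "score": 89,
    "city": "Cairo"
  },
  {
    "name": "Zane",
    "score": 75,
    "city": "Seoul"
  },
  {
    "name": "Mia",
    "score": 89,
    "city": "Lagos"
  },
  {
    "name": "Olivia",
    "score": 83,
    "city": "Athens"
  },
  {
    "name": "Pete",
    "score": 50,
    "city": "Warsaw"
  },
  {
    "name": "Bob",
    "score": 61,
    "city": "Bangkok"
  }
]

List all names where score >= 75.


Filtering records where score >= 75:
  Hank (score=56) -> no
  Tina (score=52) -> no
  Xander (score=89) -> YES
  Zane (score=75) -> YES
  Mia (score=89) -> YES
  Olivia (score=83) -> YES
  Pete (score=50) -> no
  Bob (score=61) -> no


ANSWER: Xander, Zane, Mia, Olivia


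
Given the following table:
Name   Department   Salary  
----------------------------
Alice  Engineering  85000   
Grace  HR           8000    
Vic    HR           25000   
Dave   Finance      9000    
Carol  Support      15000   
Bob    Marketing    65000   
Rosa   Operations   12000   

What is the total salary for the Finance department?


Finance department members:
  Dave: 9000
Total = 9000 = 9000

ANSWER: 9000


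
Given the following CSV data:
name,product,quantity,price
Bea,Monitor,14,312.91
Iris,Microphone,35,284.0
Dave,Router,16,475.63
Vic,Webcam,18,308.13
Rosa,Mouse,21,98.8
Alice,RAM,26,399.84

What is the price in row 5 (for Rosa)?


Row 5: Rosa
Column 'price' = 98.8

ANSWER: 98.8


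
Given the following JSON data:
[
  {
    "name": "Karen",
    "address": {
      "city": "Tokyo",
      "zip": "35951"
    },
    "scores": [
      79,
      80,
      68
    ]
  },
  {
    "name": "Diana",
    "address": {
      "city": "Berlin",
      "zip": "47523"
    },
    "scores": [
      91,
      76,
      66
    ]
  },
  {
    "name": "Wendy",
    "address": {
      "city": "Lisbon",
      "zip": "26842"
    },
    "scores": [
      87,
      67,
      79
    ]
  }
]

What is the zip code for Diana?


Path: records[1].address.zip
Value: 47523

ANSWER: 47523


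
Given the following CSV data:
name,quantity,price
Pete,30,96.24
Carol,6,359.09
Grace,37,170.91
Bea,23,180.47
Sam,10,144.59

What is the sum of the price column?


Values in 'price' column:
  Row 1: 96.24
  Row 2: 359.09
  Row 3: 170.91
  Row 4: 180.47
  Row 5: 144.59
Sum = 96.24 + 359.09 + 170.91 + 180.47 + 144.59 = 951.3

ANSWER: 951.3


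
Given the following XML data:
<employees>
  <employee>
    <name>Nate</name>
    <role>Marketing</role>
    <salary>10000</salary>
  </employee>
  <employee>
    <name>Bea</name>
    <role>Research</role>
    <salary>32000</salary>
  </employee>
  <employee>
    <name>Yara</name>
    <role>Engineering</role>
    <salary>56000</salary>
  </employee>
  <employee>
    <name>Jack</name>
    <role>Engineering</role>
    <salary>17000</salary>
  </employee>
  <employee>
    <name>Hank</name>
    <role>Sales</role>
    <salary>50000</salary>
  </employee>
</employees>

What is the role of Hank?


Searching for <employee> with <name>Hank</name>
Found at position 5
<role>Sales</role>

ANSWER: Sales


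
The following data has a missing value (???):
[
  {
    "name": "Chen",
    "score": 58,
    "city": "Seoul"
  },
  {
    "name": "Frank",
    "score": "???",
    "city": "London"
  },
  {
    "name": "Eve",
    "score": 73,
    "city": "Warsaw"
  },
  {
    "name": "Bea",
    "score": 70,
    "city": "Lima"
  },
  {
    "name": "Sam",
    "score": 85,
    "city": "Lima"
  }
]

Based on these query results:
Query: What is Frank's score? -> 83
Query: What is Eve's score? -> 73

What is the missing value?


The missing value is Frank's score
From query: Frank's score = 83

ANSWER: 83


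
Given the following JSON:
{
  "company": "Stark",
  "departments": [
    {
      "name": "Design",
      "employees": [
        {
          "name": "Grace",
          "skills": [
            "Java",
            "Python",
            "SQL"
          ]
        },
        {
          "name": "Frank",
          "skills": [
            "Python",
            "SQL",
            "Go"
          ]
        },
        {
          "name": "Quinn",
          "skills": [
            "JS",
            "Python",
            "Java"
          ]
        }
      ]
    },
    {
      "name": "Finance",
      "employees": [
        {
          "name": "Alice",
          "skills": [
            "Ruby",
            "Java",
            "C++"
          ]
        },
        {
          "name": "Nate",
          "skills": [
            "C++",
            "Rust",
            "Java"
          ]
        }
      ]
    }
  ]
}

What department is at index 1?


Path: departments[1].name
Value: Finance

ANSWER: Finance


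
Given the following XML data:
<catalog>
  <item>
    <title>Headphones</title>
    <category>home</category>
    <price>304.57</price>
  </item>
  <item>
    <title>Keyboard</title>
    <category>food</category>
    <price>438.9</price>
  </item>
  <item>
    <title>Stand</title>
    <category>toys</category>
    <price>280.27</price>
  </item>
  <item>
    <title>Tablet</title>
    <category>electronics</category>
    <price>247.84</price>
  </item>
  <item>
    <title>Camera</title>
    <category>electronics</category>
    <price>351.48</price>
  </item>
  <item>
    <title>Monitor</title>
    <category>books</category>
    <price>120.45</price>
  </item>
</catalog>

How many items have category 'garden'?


Scanning <item> elements for <category>garden</category>:
Count: 0

ANSWER: 0


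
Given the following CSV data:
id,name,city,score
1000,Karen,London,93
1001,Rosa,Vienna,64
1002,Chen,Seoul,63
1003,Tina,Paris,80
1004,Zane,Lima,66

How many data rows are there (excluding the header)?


Counting rows (excluding header):
Header: id,name,city,score
Data rows: 5

ANSWER: 5


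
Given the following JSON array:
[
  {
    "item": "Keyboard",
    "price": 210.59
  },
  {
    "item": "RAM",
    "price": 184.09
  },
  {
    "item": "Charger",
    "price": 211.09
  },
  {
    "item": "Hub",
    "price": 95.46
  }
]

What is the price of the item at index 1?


Array index 1 -> RAM
price = 184.09

ANSWER: 184.09


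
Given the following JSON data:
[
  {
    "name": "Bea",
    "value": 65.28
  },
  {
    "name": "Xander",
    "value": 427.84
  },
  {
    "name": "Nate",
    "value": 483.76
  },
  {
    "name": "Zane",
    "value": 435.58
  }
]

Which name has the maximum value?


Comparing values:
  Bea: 65.28
  Xander: 427.84
  Nate: 483.76
  Zane: 435.58
Maximum: Nate (483.76)

ANSWER: Nate


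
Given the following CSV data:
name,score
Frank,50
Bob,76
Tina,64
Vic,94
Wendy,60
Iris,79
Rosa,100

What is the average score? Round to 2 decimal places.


Scores: 50, 76, 64, 94, 60, 79, 100
Sum = 523
Count = 7
Average = 523 / 7 = 74.71

ANSWER: 74.71


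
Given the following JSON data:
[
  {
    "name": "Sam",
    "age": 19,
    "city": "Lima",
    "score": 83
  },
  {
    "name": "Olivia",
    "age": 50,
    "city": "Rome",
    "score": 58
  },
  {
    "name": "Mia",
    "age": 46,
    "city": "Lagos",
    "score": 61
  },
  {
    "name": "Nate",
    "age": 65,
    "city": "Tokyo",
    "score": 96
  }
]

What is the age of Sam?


Looking up record where name = Sam
Record index: 0
Field 'age' = 19

ANSWER: 19


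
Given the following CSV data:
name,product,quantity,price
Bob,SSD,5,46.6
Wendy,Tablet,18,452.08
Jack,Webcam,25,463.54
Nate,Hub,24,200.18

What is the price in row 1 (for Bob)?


Row 1: Bob
Column 'price' = 46.6

ANSWER: 46.6


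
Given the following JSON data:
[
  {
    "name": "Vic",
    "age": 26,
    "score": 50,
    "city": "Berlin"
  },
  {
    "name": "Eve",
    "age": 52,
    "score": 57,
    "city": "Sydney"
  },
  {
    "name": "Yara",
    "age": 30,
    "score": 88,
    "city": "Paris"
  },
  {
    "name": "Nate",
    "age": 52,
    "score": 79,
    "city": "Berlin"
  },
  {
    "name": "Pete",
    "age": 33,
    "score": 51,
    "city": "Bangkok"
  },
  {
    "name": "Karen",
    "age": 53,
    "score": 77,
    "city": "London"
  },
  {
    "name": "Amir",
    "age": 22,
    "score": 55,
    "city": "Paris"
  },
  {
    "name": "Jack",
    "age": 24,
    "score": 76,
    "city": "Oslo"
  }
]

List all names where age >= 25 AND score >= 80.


Checking both conditions:
  Vic (age=26, score=50) -> no
  Eve (age=52, score=57) -> no
  Yara (age=30, score=88) -> YES
  Nate (age=52, score=79) -> no
  Pete (age=33, score=51) -> no
  Karen (age=53, score=77) -> no
  Amir (age=22, score=55) -> no
  Jack (age=24, score=76) -> no


ANSWER: Yara


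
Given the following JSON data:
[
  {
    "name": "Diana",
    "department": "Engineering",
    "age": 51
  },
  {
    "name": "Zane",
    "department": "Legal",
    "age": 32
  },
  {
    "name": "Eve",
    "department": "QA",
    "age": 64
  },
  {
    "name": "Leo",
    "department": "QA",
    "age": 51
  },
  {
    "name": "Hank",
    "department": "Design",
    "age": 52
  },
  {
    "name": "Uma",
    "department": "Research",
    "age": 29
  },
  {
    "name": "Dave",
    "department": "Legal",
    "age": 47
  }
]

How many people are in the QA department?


Scanning records for department = QA
  Record 2: Eve
  Record 3: Leo
Count: 2

ANSWER: 2


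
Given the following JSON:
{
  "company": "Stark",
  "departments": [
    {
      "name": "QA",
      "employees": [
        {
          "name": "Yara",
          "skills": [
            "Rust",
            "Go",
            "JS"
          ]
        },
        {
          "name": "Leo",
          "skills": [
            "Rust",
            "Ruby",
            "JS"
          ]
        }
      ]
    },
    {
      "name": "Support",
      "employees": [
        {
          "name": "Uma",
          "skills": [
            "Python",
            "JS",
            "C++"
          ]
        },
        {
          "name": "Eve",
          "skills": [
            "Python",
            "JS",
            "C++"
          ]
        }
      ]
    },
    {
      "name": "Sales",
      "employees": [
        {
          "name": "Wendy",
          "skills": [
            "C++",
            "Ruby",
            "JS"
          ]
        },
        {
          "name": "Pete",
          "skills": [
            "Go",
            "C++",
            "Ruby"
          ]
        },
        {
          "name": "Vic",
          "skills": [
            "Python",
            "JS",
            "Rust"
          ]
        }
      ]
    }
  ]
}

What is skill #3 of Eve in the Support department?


Path: departments[1].employees[1].skills[2]
Value: C++

ANSWER: C++


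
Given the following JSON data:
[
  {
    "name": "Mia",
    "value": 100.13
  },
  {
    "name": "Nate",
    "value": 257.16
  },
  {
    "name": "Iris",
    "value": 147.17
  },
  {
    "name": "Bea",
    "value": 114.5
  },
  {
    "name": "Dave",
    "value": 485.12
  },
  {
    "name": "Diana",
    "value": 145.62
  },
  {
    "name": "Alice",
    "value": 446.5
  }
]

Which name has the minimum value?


Comparing values:
  Mia: 100.13
  Nate: 257.16
  Iris: 147.17
  Bea: 114.5
  Dave: 485.12
  Diana: 145.62
  Alice: 446.5
Minimum: Mia (100.13)

ANSWER: Mia


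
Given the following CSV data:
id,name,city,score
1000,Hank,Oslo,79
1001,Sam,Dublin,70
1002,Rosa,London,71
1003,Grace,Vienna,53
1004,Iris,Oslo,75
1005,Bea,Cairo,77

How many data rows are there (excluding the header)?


Counting rows (excluding header):
Header: id,name,city,score
Data rows: 6

ANSWER: 6


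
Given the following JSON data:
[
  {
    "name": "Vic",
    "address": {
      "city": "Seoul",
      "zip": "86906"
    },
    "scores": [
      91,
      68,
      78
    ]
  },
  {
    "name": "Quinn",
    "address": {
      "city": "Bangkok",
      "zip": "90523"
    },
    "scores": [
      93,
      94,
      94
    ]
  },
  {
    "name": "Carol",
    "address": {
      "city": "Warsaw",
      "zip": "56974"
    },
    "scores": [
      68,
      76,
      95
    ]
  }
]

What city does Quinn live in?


Path: records[1].address.city
Value: Bangkok

ANSWER: Bangkok


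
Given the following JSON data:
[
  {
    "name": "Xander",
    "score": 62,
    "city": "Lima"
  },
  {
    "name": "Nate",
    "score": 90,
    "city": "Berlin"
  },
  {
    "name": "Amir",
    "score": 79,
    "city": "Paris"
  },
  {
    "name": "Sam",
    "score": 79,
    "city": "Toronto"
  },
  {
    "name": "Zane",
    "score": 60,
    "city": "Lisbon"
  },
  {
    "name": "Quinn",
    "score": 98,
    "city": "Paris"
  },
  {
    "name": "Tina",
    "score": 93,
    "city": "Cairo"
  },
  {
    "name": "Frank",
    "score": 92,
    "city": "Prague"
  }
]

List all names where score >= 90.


Filtering records where score >= 90:
  Xander (score=62) -> no
  Nate (score=90) -> YES
  Amir (score=79) -> no
  Sam (score=79) -> no
  Zane (score=60) -> no
  Quinn (score=98) -> YES
  Tina (score=93) -> YES
  Frank (score=92) -> YES


ANSWER: Nate, Quinn, Tina, Frank


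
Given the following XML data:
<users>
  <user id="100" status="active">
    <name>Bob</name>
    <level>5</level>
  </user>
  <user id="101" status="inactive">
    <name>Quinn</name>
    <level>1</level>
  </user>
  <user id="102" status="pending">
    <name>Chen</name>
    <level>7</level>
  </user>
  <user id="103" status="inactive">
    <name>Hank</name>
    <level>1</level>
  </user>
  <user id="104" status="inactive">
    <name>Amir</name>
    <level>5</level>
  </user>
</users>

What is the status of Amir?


Finding user with name = Amir
user id="104" status="inactive"

ANSWER: inactive


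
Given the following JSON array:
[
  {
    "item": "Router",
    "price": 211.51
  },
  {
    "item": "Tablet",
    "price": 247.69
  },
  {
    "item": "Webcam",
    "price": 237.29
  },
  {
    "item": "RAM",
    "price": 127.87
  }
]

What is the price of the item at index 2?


Array index 2 -> Webcam
price = 237.29

ANSWER: 237.29


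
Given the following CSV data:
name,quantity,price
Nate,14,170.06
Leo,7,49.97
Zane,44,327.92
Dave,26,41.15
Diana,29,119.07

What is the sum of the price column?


Values in 'price' column:
  Row 1: 170.06
  Row 2: 49.97
  Row 3: 327.92
  Row 4: 41.15
  Row 5: 119.07
Sum = 170.06 + 49.97 + 327.92 + 41.15 + 119.07 = 708.17

ANSWER: 708.17


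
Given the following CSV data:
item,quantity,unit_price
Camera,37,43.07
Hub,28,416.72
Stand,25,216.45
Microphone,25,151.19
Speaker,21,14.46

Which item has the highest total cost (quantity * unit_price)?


Computing row totals:
  Camera: 1593.59
  Hub: 11668.16
  Stand: 5411.25
  Microphone: 3779.75
  Speaker: 303.66
Maximum: Hub (11668.16)

ANSWER: Hub


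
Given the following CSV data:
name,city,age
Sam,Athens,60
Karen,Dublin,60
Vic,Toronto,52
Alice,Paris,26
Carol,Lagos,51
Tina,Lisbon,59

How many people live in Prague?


Scanning city column for 'Prague':
Total matches: 0

ANSWER: 0


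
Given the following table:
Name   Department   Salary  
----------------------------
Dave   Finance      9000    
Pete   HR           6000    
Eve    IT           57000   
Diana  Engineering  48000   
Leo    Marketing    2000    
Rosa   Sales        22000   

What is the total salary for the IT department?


IT department members:
  Eve: 57000
Total = 57000 = 57000

ANSWER: 57000


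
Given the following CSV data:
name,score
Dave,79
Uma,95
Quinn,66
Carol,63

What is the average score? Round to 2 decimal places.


Scores: 79, 95, 66, 63
Sum = 303
Count = 4
Average = 303 / 4 = 75.75

ANSWER: 75.75


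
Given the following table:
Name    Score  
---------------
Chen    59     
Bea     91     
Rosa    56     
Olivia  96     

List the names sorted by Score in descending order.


Sorting by Score (descending):
  Olivia: 96
  Bea: 91
  Chen: 59
  Rosa: 56


ANSWER: Olivia, Bea, Chen, Rosa


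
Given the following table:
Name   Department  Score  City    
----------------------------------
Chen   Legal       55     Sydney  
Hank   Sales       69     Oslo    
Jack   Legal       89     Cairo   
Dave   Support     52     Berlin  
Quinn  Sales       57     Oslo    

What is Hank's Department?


Row 2: Hank
Department = Sales

ANSWER: Sales


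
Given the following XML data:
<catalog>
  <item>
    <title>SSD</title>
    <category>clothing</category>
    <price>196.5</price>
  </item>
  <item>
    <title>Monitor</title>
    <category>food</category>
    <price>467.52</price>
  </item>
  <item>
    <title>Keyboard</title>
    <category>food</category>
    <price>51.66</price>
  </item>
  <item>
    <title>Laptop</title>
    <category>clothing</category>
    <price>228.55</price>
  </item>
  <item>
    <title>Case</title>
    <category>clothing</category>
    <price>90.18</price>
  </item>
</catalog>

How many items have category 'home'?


Scanning <item> elements for <category>home</category>:
Count: 0

ANSWER: 0


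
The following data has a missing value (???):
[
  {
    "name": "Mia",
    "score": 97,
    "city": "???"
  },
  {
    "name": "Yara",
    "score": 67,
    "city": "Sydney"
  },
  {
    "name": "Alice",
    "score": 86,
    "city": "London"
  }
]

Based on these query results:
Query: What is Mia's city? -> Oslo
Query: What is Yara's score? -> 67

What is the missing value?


The missing value is Mia's city
From query: Mia's city = Oslo

ANSWER: Oslo


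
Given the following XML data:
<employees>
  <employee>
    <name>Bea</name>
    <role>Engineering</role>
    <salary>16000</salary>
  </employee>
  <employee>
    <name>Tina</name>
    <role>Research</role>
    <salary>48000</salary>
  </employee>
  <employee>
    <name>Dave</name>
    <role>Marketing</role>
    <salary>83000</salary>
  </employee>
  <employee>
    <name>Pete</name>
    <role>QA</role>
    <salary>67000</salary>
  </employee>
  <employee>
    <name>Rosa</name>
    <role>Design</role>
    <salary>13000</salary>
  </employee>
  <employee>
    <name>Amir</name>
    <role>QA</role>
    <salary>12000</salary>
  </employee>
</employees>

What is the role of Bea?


Searching for <employee> with <name>Bea</name>
Found at position 1
<role>Engineering</role>

ANSWER: Engineering


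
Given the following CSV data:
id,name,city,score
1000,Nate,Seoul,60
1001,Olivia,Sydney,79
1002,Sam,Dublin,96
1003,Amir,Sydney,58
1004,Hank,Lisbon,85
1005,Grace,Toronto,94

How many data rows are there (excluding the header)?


Counting rows (excluding header):
Header: id,name,city,score
Data rows: 6

ANSWER: 6


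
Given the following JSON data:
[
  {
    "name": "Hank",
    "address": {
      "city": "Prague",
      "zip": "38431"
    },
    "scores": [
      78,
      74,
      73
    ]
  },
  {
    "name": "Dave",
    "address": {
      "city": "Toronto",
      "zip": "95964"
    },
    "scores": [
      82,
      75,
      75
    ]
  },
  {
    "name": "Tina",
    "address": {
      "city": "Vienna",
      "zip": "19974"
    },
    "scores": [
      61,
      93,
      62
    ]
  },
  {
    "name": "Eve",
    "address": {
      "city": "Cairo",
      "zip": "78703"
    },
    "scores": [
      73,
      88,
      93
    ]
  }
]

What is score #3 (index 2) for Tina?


Path: records[2].scores[2]
Value: 62

ANSWER: 62


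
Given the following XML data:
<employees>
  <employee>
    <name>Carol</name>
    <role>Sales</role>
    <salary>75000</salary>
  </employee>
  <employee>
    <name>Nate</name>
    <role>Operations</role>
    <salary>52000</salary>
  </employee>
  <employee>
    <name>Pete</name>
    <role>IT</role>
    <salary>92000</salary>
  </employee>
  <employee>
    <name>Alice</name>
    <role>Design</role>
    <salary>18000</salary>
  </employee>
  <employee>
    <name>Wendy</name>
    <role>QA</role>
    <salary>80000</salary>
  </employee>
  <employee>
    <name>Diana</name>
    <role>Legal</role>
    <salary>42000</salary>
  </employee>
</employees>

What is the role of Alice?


Searching for <employee> with <name>Alice</name>
Found at position 4
<role>Design</role>

ANSWER: Design


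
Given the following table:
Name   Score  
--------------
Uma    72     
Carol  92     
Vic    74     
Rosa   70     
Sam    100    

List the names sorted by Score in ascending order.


Sorting by Score (ascending):
  Rosa: 70
  Uma: 72
  Vic: 74
  Carol: 92
  Sam: 100


ANSWER: Rosa, Uma, Vic, Carol, Sam


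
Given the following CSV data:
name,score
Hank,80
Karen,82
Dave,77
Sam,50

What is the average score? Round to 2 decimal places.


Scores: 80, 82, 77, 50
Sum = 289
Count = 4
Average = 289 / 4 = 72.25

ANSWER: 72.25


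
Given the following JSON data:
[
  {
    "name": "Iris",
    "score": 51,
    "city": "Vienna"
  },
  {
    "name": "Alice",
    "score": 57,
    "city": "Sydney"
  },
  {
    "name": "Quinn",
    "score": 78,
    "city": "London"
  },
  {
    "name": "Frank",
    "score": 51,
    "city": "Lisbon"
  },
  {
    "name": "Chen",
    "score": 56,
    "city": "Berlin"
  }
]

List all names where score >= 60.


Filtering records where score >= 60:
  Iris (score=51) -> no
  Alice (score=57) -> no
  Quinn (score=78) -> YES
  Frank (score=51) -> no
  Chen (score=56) -> no


ANSWER: Quinn


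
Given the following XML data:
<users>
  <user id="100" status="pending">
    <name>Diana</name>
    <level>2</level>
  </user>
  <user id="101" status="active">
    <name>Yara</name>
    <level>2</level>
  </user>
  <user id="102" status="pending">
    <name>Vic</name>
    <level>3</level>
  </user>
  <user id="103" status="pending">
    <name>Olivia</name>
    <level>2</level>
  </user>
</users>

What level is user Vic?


Finding user: Vic
<level>3</level>

ANSWER: 3


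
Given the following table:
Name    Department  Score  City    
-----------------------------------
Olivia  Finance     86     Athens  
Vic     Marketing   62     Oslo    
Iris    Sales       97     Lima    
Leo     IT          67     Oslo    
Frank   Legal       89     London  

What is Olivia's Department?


Row 1: Olivia
Department = Finance

ANSWER: Finance


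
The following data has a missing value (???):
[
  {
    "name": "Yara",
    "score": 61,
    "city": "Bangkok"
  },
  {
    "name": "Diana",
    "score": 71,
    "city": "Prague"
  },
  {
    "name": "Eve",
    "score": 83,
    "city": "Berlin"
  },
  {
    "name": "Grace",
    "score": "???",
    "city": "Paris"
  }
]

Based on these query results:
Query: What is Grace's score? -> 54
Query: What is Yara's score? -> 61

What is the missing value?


The missing value is Grace's score
From query: Grace's score = 54

ANSWER: 54


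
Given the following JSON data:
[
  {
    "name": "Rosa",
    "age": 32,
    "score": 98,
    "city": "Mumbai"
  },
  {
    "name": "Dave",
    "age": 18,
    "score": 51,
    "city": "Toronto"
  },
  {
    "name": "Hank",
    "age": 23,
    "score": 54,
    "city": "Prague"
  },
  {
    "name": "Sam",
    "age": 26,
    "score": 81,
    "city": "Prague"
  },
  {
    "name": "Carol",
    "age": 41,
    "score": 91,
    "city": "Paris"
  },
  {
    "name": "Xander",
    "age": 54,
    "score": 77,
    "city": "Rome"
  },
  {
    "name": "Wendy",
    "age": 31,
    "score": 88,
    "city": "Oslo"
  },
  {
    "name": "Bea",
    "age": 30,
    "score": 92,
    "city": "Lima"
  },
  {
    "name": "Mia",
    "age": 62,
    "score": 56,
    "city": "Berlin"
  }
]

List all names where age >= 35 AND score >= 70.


Checking both conditions:
  Rosa (age=32, score=98) -> no
  Dave (age=18, score=51) -> no
  Hank (age=23, score=54) -> no
  Sam (age=26, score=81) -> no
  Carol (age=41, score=91) -> YES
  Xander (age=54, score=77) -> YES
  Wendy (age=31, score=88) -> no
  Bea (age=30, score=92) -> no
  Mia (age=62, score=56) -> no


ANSWER: Carol, Xander


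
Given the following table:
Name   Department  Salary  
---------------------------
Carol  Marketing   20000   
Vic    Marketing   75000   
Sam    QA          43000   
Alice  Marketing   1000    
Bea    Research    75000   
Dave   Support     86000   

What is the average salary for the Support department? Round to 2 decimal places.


Support department members:
  Dave: 86000
Sum = 86000
Count = 1
Average = 86000 / 1 = 86000.00

ANSWER: 86000.00


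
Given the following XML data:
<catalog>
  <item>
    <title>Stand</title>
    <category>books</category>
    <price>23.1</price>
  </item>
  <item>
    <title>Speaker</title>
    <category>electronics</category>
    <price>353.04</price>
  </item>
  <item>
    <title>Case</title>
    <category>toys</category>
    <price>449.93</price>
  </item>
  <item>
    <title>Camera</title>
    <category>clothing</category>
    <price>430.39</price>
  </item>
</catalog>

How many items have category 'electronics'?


Scanning <item> elements for <category>electronics</category>:
  Item 2: Speaker -> MATCH
Count: 1

ANSWER: 1


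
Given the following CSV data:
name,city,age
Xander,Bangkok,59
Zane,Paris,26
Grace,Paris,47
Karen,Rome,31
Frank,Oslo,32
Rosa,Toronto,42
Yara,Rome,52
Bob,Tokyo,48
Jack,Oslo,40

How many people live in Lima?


Scanning city column for 'Lima':
Total matches: 0

ANSWER: 0


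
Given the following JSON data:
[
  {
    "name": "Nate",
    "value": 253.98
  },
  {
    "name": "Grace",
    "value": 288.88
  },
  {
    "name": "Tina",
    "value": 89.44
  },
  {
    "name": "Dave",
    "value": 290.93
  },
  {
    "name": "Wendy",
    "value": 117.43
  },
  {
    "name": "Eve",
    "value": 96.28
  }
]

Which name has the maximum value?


Comparing values:
  Nate: 253.98
  Grace: 288.88
  Tina: 89.44
  Dave: 290.93
  Wendy: 117.43
  Eve: 96.28
Maximum: Dave (290.93)

ANSWER: Dave


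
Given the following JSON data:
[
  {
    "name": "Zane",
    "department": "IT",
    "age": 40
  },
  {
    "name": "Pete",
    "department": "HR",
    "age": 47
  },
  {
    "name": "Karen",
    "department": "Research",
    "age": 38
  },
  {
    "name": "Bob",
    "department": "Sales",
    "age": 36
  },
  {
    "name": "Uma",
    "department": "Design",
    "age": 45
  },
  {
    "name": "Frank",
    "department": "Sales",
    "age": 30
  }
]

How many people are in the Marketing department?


Scanning records for department = Marketing
  No matches found
Count: 0

ANSWER: 0


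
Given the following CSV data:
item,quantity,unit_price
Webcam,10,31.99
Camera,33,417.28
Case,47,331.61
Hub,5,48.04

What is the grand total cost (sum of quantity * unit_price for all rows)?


Computing row totals:
  Webcam: 10 * 31.99 = 319.9
  Camera: 33 * 417.28 = 13770.24
  Case: 47 * 331.61 = 15585.67
  Hub: 5 * 48.04 = 240.2
Grand total = 319.9 + 13770.24 + 15585.67 + 240.2 = 29916.01

ANSWER: 29916.01


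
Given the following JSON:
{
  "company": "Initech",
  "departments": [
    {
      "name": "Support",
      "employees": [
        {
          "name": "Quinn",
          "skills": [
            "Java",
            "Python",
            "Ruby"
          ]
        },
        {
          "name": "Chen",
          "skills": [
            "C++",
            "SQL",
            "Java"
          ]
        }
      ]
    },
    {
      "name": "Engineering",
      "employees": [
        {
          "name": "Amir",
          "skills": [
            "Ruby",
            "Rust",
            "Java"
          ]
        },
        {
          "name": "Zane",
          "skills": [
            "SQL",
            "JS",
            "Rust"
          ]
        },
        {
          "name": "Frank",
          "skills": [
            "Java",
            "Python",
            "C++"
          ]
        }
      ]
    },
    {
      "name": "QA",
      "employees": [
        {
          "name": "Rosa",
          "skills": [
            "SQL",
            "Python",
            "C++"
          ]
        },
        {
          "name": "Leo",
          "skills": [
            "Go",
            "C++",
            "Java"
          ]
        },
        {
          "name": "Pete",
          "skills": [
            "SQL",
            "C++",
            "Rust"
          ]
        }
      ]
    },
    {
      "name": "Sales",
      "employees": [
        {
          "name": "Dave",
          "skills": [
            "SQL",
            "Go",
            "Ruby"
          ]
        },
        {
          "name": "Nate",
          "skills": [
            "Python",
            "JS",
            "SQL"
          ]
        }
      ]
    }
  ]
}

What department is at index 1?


Path: departments[1].name
Value: Engineering

ANSWER: Engineering


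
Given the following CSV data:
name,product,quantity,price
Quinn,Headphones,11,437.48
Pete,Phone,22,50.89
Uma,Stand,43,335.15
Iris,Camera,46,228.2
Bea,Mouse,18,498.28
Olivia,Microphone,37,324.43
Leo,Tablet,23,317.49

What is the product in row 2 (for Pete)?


Row 2: Pete
Column 'product' = Phone

ANSWER: Phone


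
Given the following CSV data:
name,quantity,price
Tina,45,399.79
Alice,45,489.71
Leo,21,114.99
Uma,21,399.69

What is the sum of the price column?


Values in 'price' column:
  Row 1: 399.79
  Row 2: 489.71
  Row 3: 114.99
  Row 4: 399.69
Sum = 399.79 + 489.71 + 114.99 + 399.69 = 1404.18

ANSWER: 1404.18


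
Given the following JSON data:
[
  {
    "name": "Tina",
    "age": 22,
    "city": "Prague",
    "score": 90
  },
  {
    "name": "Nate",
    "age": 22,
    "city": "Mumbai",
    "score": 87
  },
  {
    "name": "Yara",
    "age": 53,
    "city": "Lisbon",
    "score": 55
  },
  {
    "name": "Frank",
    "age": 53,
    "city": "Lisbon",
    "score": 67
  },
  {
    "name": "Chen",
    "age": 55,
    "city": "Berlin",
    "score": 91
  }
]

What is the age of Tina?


Looking up record where name = Tina
Record index: 0
Field 'age' = 22

ANSWER: 22


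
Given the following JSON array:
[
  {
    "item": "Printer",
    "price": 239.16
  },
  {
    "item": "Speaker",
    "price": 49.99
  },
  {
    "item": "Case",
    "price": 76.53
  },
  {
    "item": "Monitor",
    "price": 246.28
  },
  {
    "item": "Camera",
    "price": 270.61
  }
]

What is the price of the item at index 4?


Array index 4 -> Camera
price = 270.61

ANSWER: 270.61


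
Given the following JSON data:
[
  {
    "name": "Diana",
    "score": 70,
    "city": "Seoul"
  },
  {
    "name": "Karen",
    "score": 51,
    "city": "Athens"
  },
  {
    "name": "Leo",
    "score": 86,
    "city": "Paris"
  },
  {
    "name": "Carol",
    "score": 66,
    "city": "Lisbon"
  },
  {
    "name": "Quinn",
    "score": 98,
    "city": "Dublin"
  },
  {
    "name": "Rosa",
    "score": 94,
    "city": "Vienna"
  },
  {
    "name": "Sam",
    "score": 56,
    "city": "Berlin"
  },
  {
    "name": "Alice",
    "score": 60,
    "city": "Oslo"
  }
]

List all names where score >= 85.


Filtering records where score >= 85:
  Diana (score=70) -> no
  Karen (score=51) -> no
  Leo (score=86) -> YES
  Carol (score=66) -> no
  Quinn (score=98) -> YES
  Rosa (score=94) -> YES
  Sam (score=56) -> no
  Alice (score=60) -> no


ANSWER: Leo, Quinn, Rosa


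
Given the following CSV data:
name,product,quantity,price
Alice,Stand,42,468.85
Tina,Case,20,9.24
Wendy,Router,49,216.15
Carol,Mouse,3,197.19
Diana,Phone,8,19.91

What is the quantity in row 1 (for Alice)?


Row 1: Alice
Column 'quantity' = 42

ANSWER: 42


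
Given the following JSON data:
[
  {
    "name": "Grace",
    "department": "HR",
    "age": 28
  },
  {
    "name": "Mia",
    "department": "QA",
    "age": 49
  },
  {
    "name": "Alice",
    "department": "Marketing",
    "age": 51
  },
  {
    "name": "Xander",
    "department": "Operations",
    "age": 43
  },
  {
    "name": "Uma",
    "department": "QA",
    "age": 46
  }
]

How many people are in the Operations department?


Scanning records for department = Operations
  Record 3: Xander
Count: 1

ANSWER: 1


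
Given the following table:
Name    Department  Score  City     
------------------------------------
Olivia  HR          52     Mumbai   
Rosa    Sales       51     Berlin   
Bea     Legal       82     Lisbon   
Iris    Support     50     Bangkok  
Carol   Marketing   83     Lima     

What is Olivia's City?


Row 1: Olivia
City = Mumbai

ANSWER: Mumbai


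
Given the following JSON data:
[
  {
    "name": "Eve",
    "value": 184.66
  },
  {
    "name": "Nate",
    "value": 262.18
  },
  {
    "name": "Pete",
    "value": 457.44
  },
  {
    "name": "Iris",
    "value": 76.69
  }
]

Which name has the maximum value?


Comparing values:
  Eve: 184.66
  Nate: 262.18
  Pete: 457.44
  Iris: 76.69
Maximum: Pete (457.44)

ANSWER: Pete


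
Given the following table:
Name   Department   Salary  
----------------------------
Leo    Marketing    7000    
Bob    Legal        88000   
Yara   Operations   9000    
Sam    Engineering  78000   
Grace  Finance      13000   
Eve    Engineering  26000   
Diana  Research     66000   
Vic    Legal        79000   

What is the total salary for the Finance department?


Finance department members:
  Grace: 13000
Total = 13000 = 13000

ANSWER: 13000


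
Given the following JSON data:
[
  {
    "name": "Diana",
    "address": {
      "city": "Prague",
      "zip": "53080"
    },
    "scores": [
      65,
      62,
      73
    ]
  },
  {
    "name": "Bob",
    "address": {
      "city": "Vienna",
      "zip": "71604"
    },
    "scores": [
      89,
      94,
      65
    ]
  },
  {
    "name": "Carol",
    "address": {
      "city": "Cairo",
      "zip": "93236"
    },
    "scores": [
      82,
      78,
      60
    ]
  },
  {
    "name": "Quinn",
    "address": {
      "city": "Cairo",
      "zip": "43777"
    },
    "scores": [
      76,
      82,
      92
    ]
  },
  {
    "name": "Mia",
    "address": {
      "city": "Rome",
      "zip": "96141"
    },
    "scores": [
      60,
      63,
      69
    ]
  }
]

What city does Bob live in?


Path: records[1].address.city
Value: Vienna

ANSWER: Vienna


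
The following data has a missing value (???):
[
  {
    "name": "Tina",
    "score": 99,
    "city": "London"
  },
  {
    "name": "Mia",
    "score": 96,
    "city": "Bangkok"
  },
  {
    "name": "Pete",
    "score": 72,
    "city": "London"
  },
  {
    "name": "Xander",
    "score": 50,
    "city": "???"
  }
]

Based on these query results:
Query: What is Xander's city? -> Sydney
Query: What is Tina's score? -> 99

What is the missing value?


The missing value is Xander's city
From query: Xander's city = Sydney

ANSWER: Sydney


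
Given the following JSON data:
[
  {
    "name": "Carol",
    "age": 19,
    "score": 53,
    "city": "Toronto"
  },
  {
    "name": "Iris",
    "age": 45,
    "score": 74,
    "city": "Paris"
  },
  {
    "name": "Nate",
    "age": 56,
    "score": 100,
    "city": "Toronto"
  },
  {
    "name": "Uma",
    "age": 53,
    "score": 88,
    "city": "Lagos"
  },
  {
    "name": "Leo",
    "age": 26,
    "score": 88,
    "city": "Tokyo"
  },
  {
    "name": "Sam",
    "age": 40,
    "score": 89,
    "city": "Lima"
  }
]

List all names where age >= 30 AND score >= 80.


Checking both conditions:
  Carol (age=19, score=53) -> no
  Iris (age=45, score=74) -> no
  Nate (age=56, score=100) -> YES
  Uma (age=53, score=88) -> YES
  Leo (age=26, score=88) -> no
  Sam (age=40, score=89) -> YES


ANSWER: Nate, Uma, Sam
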